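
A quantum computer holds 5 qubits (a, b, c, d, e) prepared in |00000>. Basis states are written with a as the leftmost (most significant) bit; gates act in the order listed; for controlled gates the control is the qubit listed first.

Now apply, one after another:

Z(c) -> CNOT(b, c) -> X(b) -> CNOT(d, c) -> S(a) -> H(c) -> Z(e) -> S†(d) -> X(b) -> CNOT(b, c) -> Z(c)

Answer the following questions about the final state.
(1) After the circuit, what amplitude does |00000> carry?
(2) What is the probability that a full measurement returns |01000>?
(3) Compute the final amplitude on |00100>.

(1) |00000> carries amplitude sqrt(2)/2 in the final state.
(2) The probability of measuring |01000> is 0.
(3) The amplitude on |00100> is -sqrt(2)/2.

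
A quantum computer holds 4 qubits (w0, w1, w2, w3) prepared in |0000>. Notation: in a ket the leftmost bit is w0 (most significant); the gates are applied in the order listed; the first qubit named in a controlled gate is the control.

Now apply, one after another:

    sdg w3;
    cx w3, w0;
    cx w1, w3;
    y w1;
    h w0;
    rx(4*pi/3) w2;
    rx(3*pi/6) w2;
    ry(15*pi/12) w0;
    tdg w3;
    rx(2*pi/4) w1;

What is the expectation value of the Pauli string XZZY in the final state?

The observable XZZY averages to 0.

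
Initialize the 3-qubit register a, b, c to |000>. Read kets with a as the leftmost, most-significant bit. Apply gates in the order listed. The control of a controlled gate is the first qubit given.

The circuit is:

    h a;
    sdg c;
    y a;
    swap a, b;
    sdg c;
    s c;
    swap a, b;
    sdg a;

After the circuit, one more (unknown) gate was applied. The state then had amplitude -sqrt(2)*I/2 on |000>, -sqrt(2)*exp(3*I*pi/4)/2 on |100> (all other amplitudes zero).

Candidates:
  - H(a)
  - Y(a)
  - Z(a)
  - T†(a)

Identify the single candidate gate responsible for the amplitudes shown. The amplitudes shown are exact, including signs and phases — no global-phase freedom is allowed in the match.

It was T†(a) that produced the state shown. Key observation: the block from step 4 through step 7 cancels to the identity and can be dropped.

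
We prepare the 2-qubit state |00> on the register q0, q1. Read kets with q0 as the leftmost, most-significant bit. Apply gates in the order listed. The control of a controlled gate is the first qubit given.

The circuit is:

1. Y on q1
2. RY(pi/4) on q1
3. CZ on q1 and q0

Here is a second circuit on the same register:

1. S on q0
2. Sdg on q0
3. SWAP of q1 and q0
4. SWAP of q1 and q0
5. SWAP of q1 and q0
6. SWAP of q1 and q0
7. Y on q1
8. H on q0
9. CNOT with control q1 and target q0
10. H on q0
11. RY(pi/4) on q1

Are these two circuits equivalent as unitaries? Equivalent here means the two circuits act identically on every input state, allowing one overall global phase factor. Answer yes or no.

No, they are not equivalent — no single phase factor reconciles the two unitaries.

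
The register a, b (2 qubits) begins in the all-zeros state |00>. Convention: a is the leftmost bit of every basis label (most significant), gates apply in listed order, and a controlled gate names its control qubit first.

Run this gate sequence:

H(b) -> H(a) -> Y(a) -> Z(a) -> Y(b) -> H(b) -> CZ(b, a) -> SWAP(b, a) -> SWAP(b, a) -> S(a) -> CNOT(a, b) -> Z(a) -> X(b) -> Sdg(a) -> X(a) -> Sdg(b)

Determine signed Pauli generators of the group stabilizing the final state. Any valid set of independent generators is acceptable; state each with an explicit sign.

One valid set of independent stabilizer generators is -XY, -ZZ (any independent generating set of the same group is equally correct). Key observation: the block from step 8 through step 9 cancels to the identity and can be dropped.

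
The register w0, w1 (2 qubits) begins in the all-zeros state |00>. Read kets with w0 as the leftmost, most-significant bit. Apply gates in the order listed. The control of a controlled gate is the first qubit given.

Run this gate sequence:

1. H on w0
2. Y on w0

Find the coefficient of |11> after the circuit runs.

The amplitude on |11> is 0.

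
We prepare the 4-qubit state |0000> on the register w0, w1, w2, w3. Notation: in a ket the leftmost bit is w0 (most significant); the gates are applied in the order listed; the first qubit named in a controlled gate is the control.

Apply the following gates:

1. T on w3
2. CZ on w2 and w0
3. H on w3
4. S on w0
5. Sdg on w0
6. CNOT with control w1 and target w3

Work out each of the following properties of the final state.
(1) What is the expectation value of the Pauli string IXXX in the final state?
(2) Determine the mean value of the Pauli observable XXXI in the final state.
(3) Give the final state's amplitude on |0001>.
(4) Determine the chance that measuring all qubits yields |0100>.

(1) The expectation value of IXXX is 0. Key observation: gates 4-5 undo each other exactly, leaving only the rest of the circuit to track.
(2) In the final state, XXXI has expectation 0.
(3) The amplitude on |0001> is sqrt(2)/2.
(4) A full measurement returns |0100> with probability 0.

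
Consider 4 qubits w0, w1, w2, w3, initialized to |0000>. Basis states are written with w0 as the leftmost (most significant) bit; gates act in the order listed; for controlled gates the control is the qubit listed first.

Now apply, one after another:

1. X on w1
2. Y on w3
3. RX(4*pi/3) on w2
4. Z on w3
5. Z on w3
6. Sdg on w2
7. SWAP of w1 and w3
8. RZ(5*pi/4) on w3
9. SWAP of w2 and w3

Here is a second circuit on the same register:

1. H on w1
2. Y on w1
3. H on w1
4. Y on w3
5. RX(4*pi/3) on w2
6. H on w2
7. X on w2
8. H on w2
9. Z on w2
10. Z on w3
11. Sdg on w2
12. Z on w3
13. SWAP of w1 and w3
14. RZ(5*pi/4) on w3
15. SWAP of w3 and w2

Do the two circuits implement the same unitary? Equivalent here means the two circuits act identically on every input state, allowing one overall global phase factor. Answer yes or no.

No, they are not equivalent — no single phase factor reconciles the two unitaries.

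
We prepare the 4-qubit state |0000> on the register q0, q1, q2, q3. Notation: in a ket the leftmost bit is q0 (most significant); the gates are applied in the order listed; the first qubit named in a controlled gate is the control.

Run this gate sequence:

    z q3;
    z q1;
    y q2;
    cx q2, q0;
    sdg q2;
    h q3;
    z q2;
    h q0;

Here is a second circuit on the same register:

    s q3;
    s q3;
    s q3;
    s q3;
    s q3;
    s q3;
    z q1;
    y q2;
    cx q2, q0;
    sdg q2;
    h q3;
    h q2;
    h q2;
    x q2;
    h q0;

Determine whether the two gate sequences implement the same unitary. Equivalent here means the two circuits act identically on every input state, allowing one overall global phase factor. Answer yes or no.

No — the two circuits implement different unitaries, even allowing a global phase.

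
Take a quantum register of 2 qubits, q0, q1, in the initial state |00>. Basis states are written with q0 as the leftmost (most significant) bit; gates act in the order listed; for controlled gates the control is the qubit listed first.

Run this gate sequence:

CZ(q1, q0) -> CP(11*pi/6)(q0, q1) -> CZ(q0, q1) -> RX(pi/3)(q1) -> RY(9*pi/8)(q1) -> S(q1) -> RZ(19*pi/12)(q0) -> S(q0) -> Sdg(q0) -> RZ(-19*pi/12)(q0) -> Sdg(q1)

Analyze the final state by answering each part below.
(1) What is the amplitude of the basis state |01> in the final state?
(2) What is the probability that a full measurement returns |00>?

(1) |01> carries amplitude sqrt(3)*cos(pi/16)/2 + I*sin(pi/16)/2 in the final state. Key observation: the block from step 6 through step 11 cancels to the identity and can be dropped.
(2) Outcome |00> occurs with probability 1/2 - sqrt(sqrt(2) + 2)/8.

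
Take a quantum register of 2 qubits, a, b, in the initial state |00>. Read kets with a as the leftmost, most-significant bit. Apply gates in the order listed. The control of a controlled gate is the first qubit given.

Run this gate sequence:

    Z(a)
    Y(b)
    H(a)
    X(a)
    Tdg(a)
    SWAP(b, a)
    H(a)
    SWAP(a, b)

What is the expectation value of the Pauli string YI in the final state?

In the final state, YI has expectation -sqrt(2)/2.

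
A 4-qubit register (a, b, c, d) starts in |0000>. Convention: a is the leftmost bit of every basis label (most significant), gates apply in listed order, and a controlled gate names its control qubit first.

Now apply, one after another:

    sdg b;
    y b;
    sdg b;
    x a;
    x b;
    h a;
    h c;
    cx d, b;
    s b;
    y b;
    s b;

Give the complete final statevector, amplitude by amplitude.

The final amplitudes are -1/2 on |0100>, -1/2 on |0110>, 1/2 on |1100>, 1/2 on |1110>, and 0 on every other basis state.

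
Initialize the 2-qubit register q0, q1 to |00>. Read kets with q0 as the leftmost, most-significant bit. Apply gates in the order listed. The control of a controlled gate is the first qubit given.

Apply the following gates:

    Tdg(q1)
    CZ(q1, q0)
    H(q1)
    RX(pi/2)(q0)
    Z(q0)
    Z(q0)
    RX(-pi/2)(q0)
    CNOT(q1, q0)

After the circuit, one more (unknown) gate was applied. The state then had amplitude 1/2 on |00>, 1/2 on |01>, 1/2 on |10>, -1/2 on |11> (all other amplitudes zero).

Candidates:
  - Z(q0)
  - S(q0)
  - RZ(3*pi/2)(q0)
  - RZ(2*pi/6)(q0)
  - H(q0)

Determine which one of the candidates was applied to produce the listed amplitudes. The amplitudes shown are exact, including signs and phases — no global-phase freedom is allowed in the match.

It was H(q0) that produced the state shown. Key observation: gates 4-7 undo each other exactly, leaving only the rest of the circuit to track.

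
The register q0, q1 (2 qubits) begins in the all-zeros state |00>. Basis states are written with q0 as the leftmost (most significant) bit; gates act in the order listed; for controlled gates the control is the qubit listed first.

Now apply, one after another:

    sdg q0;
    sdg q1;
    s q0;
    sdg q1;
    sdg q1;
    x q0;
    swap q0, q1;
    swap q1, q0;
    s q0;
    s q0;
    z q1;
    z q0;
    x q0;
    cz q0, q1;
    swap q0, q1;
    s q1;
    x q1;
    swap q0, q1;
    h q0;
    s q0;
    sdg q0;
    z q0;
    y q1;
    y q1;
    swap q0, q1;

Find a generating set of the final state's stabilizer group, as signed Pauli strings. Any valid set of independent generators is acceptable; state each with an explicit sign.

The stabilizer group can be generated by +IX, +ZI, among other valid generating sets. Key observation: gates 20-21 undo each other exactly, leaving only the rest of the circuit to track.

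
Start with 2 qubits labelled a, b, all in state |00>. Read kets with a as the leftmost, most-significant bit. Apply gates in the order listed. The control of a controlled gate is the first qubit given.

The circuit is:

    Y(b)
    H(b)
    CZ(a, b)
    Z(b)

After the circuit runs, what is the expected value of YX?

The expectation value of YX is 0.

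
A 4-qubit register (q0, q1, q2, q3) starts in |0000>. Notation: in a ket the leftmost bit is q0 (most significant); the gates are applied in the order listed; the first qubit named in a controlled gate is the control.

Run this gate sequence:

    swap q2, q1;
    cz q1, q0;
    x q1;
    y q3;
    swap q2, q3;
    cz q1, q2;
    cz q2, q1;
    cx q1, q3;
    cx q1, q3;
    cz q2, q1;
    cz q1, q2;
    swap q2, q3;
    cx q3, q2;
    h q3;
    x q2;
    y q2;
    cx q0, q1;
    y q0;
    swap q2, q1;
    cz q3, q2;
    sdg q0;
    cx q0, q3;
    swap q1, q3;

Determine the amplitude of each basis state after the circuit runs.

After the circuit, the state carries amplitude -sqrt(2)/2 on |1011>, -sqrt(2)/2 on |1111>, and 0 on every other basis state. Key observation: gates 5-12 undo each other exactly, leaving only the rest of the circuit to track.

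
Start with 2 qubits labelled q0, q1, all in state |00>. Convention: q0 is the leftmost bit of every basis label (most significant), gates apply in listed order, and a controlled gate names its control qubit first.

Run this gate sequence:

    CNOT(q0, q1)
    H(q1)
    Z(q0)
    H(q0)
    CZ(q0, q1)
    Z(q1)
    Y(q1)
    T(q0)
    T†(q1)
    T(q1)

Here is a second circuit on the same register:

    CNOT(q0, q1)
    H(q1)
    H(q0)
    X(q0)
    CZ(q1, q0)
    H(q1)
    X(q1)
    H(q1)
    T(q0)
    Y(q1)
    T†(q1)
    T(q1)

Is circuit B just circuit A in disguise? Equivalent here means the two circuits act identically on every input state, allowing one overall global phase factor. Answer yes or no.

Yes — the two circuits implement the same unitary up to a global phase.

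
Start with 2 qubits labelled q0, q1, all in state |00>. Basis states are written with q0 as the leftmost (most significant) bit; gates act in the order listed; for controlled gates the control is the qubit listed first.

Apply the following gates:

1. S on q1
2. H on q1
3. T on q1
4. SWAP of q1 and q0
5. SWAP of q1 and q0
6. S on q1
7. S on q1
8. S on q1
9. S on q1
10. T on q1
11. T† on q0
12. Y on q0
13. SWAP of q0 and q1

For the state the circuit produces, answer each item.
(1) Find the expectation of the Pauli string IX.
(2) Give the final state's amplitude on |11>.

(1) In the final state, IX has expectation 0. Key observation: gates 6-9 undo each other exactly, leaving only the rest of the circuit to track.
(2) The amplitude on |11> is -sqrt(2)/2.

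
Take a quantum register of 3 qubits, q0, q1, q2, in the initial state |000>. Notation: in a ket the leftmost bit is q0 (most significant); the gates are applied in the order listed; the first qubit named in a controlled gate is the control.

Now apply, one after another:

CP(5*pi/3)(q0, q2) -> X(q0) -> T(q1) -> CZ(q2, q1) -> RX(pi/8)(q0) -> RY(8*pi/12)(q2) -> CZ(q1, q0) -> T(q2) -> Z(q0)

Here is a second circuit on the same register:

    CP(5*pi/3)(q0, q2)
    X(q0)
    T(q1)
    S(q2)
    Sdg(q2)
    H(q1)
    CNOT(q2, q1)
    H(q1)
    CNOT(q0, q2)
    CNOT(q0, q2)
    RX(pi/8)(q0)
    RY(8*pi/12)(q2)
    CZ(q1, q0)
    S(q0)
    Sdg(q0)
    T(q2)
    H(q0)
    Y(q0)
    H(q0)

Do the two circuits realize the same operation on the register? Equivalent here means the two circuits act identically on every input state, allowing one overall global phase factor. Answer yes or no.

No — the two circuits implement different unitaries, even allowing a global phase.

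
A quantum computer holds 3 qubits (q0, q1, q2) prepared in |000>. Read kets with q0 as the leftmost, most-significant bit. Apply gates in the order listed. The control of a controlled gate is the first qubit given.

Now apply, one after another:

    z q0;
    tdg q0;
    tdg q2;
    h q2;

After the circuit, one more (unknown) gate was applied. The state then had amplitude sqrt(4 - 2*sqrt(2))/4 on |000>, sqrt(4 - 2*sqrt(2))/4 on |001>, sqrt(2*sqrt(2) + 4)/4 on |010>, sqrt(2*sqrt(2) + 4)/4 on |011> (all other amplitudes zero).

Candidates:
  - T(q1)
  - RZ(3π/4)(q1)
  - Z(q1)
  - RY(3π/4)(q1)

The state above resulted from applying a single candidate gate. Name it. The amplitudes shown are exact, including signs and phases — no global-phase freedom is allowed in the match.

The unique candidate consistent with the amplitudes is RY(3π/4)(q1).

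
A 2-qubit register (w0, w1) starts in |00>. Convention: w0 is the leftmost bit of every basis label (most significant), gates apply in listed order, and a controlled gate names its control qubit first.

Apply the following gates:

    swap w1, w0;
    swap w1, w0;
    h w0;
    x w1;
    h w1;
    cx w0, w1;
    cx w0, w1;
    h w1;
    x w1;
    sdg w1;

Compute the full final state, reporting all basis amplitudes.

After the circuit, the state carries amplitude sqrt(2)/2 on |00>, 0 on |01>, sqrt(2)/2 on |10>, 0 on |11>. Key observation: steps 4-9 multiply out to the identity, so the circuit reduces to the remaining gates.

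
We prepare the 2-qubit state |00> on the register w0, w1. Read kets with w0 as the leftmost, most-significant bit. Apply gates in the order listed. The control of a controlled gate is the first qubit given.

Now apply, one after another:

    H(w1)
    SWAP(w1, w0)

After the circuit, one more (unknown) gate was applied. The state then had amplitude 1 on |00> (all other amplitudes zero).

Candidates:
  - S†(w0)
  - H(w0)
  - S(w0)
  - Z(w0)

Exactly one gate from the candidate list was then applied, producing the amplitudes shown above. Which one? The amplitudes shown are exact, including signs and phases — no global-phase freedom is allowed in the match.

The unique candidate consistent with the amplitudes is H(w0).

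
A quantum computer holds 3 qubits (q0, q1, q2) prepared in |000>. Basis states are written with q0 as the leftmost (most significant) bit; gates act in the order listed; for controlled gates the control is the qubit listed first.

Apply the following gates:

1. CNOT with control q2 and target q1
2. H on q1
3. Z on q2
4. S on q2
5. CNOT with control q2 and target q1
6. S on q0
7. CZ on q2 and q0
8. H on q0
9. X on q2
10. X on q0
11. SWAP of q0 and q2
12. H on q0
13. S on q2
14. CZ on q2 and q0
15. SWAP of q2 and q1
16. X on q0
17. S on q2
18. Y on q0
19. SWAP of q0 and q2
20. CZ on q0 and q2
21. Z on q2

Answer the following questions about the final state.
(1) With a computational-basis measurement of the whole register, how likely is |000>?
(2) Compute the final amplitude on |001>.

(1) Outcome |000> occurs with probability 1/8.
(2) The final state's coefficient on |001> equals sqrt(2)*I/4.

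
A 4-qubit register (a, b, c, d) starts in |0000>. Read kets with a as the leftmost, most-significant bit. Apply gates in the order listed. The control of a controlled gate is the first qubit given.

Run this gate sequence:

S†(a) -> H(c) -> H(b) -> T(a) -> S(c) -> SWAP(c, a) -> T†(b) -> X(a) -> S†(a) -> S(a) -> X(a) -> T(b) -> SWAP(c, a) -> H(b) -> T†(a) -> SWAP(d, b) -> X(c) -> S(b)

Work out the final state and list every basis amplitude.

The final amplitudes are sqrt(2)*I/2 on |0000>, sqrt(2)/2 on |0010>, and 0 on every other basis state. Key observation: the block from step 6 through step 13 cancels to the identity and can be dropped.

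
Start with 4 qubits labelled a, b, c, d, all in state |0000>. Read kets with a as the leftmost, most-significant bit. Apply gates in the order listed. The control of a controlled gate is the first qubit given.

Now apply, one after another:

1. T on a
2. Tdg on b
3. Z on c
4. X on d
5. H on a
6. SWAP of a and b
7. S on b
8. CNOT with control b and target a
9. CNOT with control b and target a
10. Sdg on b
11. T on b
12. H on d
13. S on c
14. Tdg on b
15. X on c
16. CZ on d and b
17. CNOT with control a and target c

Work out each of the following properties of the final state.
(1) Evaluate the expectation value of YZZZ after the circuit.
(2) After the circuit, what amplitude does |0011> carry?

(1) The observable YZZZ averages to 0. Key observation: gates 8-9 undo each other exactly, leaving only the rest of the circuit to track.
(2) The final state's coefficient on |0011> equals -1/2.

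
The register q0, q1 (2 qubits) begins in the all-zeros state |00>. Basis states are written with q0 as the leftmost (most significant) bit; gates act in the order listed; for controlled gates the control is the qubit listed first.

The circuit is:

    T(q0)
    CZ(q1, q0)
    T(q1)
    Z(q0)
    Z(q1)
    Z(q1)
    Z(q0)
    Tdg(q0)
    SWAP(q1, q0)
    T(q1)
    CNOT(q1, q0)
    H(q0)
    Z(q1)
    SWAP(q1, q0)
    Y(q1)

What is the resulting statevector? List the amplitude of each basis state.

After the circuit, the state carries amplitude -sqrt(2)*I/2 on |00>, sqrt(2)*I/2 on |01>, 0 on |10>, 0 on |11>.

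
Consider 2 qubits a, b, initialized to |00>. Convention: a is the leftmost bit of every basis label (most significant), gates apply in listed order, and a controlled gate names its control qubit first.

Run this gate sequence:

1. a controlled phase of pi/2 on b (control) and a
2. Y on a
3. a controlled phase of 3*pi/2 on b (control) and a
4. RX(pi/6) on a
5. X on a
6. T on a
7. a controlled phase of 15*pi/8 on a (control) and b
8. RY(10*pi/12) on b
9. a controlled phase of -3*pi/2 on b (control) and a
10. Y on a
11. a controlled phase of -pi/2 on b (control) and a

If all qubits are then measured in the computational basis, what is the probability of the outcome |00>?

The probability of measuring |00> is 7/16 - sqrt(3)/4.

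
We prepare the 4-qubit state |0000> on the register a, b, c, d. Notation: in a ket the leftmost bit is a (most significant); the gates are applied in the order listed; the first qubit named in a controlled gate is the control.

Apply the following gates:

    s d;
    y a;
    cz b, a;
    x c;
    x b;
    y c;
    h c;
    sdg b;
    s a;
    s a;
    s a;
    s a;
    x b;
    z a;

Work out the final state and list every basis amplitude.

The final amplitudes are sqrt(2)*I/2 on |1000>, sqrt(2)*I/2 on |1010>, and 0 on every other basis state.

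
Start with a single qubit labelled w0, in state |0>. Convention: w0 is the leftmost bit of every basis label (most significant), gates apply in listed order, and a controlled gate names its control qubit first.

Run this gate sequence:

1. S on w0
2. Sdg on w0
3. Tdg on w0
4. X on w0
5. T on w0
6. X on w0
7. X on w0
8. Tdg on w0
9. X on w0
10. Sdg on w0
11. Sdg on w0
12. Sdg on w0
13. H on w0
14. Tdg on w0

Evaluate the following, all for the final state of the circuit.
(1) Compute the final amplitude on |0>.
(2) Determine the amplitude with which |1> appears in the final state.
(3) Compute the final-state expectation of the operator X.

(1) |0> carries amplitude sqrt(2)/2 in the final state.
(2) The final state's coefficient on |1> equals -sqrt(2)*exp(3*I*pi/4)/2.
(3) The expectation value of X is sqrt(2)/2.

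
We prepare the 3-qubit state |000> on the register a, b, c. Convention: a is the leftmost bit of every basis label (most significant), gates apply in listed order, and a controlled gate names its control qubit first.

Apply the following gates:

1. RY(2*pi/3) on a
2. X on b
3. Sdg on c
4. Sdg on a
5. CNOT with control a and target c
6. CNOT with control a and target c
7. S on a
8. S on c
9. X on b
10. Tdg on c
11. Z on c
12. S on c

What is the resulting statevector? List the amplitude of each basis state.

After the circuit, the state carries amplitude 1/2 on |000>, sqrt(3)/2 on |100>, and 0 on every other basis state. Key observation: gates 2-9 undo each other exactly, leaving only the rest of the circuit to track.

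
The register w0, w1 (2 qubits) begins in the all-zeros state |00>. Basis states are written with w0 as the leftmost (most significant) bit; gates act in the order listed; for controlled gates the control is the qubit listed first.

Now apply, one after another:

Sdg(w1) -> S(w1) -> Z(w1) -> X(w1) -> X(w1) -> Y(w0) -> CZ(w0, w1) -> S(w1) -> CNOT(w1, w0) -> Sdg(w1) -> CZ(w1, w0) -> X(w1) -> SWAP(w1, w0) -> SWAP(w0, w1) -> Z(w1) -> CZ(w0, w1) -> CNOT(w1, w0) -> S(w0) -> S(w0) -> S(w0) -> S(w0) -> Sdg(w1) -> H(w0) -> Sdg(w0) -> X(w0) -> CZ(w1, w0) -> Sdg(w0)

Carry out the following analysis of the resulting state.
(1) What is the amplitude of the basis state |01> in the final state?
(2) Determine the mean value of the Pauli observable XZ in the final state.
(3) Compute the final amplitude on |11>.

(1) The amplitude on |01> is -sqrt(2)*I/2. Key observation: the block from step 18 through step 21 cancels to the identity and can be dropped.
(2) In the final state, XZ has expectation 1.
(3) The final state's coefficient on |11> equals sqrt(2)*I/2.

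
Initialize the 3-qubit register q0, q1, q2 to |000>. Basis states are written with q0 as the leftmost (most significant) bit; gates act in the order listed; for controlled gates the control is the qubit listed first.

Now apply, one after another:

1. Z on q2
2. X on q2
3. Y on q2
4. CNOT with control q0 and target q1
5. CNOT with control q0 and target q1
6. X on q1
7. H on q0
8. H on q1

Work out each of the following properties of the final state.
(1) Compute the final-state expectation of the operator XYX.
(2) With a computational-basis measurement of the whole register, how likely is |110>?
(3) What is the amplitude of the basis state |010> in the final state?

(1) The observable XYX averages to 0.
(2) A full measurement returns |110> with probability 1/4.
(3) The final state's coefficient on |010> equals I/2.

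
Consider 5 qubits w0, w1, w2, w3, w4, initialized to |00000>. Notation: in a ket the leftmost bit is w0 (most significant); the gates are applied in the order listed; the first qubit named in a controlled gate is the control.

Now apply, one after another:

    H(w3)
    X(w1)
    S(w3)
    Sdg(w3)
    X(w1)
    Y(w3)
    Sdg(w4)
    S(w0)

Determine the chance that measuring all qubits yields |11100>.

Outcome |11100> occurs with probability 0. Key observation: gates 2-5 undo each other exactly, leaving only the rest of the circuit to track.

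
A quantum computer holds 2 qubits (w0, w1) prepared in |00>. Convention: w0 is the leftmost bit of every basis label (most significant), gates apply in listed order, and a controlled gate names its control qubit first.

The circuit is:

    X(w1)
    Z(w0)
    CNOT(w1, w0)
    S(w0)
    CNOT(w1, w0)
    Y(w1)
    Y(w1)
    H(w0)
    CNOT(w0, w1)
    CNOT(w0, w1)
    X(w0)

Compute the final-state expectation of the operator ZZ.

In the final state, ZZ has expectation 0. Key observation: gates 9-10 undo each other exactly, leaving only the rest of the circuit to track.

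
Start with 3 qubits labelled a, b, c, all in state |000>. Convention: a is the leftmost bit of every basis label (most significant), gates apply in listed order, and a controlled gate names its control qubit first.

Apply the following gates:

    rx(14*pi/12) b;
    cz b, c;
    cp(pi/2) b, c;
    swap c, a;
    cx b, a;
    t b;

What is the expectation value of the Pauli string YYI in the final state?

The observable YYI averages to sqrt(2)/4.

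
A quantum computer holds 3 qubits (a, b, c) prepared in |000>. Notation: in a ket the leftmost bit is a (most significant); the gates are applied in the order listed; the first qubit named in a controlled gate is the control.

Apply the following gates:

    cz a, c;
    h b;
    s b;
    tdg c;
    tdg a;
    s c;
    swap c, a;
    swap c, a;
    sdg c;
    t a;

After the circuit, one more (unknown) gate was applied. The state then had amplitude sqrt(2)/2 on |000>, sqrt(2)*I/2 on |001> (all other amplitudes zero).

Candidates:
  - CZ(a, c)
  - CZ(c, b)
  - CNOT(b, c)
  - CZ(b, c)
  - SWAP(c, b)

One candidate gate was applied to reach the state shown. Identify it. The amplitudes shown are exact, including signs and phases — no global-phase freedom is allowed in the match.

The unique candidate consistent with the amplitudes is SWAP(c, b).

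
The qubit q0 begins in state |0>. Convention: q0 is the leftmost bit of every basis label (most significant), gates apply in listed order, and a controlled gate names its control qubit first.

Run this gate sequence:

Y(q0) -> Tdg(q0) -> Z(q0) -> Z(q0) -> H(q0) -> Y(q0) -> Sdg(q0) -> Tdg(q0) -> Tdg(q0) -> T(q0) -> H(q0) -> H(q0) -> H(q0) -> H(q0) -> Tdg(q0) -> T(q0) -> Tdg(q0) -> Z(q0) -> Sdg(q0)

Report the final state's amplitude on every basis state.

The final amplitudes are sqrt(2)*exp(3*I*pi/4)/2 on |0>, sqrt(2)*exp(I*pi/4)/2 on |1>. Key observation: steps 9-16 multiply out to the identity, so the circuit reduces to the remaining gates.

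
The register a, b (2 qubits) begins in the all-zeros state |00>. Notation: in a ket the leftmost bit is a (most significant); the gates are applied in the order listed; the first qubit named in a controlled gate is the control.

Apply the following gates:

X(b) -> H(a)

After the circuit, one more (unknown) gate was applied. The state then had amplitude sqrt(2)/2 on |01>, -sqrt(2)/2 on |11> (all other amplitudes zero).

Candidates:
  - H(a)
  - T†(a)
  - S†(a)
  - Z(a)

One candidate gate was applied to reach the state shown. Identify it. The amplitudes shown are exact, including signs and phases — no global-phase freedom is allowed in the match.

The unique candidate consistent with the amplitudes is Z(a).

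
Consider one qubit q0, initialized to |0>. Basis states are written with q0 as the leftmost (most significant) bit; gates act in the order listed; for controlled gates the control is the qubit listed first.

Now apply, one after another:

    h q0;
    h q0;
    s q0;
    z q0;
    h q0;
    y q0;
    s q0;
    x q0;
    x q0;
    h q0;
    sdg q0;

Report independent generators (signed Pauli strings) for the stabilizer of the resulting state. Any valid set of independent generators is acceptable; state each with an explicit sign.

The final state is stabilized by the group generated by +X; other independent generating sets are equally valid. Key observation: the block from step 8 through step 9 cancels to the identity and can be dropped.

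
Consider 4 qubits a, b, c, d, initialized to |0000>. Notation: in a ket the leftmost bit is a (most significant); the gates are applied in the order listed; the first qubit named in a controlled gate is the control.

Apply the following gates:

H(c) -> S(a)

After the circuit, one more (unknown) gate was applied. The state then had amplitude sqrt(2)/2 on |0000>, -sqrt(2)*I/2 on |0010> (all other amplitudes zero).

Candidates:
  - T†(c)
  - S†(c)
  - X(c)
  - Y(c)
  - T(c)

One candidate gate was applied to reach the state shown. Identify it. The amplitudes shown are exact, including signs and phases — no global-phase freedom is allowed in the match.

The applied gate was S†(c).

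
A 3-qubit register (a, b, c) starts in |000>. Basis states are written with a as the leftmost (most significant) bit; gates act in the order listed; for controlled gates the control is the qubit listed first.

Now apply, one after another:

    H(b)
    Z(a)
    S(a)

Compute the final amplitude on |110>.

The final state's coefficient on |110> equals 0.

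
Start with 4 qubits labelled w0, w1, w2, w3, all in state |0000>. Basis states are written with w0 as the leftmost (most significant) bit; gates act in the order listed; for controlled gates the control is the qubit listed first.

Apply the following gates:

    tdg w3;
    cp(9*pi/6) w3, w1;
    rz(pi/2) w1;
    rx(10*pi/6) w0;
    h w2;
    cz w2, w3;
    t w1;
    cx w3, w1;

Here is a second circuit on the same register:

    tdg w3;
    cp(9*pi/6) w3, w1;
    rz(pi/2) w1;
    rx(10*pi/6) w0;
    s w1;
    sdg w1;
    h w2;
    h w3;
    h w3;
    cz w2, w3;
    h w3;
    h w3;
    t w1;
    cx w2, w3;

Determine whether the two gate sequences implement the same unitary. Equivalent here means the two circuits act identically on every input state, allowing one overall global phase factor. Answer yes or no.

No — the two circuits implement different unitaries, even allowing a global phase.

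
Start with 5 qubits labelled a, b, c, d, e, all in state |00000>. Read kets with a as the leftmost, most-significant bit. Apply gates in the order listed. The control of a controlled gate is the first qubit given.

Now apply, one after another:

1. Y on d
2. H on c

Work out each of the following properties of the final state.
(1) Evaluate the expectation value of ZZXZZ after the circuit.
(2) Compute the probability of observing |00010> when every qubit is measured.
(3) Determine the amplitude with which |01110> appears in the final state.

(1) In the final state, ZZXZZ has expectation -1.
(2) Outcome |00010> occurs with probability 1/2.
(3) The final state's coefficient on |01110> equals 0.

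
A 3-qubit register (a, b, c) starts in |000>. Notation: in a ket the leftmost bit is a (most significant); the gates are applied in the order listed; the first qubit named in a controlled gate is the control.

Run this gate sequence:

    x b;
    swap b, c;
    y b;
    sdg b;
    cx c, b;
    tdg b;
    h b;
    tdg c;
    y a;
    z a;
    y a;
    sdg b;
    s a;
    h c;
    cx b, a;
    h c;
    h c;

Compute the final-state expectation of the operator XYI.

The expectation value of XYI is -1. Key observation: steps 16-17 multiply out to the identity, so the circuit reduces to the remaining gates.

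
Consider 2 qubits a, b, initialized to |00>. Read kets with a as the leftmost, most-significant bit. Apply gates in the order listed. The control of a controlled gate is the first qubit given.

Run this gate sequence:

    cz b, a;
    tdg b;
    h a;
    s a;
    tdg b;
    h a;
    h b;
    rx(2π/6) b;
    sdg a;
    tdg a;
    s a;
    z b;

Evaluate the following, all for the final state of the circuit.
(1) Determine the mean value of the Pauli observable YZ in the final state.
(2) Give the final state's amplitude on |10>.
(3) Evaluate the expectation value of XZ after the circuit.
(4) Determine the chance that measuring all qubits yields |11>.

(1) The expectation value of YZ is 0.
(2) |10> carries amplitude (-sqrt(6) + sqrt(2) + sqrt(2)*I + sqrt(6)*I)*exp(3*I*pi/4)/8 in the final state.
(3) The expectation value of XZ is 0.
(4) The probability of measuring |11> is 1/4.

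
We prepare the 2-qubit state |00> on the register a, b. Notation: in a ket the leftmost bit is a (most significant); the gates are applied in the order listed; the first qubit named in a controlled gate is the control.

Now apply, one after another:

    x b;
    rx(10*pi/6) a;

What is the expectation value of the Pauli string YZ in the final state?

In the final state, YZ has expectation -sqrt(3)/2.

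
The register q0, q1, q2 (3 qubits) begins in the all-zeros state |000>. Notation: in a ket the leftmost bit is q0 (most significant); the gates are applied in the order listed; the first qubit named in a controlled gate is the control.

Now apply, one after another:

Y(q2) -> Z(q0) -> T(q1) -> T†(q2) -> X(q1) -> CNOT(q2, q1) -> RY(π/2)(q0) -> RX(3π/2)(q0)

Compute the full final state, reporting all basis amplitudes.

The final amplitudes are (-1 + I)*exp(3*I*pi/4)/2 on |001>, (-1 + I)*exp(3*I*pi/4)/2 on |101>, and 0 on every other basis state.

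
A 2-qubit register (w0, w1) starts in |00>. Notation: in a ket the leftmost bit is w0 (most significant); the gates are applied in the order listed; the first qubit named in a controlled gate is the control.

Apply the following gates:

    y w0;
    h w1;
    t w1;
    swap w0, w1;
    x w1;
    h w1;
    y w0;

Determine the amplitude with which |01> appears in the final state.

The final state's coefficient on |01> equals exp(I*pi/4)/2.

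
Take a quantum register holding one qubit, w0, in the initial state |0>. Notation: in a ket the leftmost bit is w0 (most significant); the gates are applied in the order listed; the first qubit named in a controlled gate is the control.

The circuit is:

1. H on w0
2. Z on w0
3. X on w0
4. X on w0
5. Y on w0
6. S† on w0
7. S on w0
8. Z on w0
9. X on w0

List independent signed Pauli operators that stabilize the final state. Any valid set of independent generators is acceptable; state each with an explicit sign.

One valid set of independent stabilizer generators is -X (any independent generating set of the same group is equally correct).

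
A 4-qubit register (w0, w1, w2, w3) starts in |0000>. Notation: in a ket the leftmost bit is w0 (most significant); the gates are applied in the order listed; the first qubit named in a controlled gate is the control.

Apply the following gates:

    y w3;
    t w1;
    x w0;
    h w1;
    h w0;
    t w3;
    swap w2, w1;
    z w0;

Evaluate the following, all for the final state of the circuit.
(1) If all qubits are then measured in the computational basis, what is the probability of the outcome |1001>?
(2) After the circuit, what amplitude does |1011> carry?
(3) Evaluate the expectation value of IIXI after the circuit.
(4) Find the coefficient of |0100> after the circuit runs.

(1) The probability of measuring |1001> is 1/4.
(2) |1011> carries amplitude exp(3*I*pi/4)/2 in the final state.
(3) The observable IIXI averages to 1.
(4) The amplitude on |0100> is 0.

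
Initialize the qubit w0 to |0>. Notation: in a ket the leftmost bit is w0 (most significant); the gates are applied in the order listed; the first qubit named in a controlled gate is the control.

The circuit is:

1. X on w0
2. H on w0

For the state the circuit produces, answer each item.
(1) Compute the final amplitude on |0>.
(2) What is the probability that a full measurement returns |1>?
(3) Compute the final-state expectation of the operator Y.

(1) The amplitude on |0> is sqrt(2)/2.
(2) A full measurement returns |1> with probability 1/2.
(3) The observable Y averages to 0.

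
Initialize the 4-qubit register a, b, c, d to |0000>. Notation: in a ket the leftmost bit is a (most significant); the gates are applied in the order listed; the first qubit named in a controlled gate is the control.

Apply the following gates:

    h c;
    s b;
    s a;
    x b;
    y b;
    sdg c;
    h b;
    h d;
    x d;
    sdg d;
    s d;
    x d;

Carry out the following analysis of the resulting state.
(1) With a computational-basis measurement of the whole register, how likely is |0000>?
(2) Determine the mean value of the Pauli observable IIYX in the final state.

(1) Outcome |0000> occurs with probability 1/8. Key observation: steps 9-12 multiply out to the identity, so the circuit reduces to the remaining gates.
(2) The expectation value of IIYX is -1.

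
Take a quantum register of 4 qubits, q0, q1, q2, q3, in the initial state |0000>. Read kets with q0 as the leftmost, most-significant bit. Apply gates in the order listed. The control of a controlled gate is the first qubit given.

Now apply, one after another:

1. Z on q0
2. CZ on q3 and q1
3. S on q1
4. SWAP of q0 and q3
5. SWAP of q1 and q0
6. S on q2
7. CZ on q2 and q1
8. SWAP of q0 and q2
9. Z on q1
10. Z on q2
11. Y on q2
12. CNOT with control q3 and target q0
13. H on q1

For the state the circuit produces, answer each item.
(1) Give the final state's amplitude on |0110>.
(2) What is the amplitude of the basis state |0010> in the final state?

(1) |0110> carries amplitude sqrt(2)*I/2 in the final state.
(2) The amplitude on |0010> is sqrt(2)*I/2.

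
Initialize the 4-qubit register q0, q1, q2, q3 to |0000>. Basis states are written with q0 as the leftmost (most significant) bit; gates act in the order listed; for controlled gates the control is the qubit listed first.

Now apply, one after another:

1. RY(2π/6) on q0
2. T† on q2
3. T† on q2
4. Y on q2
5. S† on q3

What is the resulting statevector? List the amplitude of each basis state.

After the circuit, the state carries amplitude sqrt(3)*I/2 on |0010>, I/2 on |1010>, and 0 on every other basis state.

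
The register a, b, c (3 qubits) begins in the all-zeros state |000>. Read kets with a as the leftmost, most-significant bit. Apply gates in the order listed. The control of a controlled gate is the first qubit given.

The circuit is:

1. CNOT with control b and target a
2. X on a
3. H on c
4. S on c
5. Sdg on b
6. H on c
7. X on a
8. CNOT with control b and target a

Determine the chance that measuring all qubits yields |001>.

Outcome |001> occurs with probability 1/2.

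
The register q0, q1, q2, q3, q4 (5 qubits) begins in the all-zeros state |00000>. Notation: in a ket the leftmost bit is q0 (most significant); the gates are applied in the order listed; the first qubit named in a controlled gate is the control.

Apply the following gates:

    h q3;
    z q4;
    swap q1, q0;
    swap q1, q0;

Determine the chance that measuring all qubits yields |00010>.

Outcome |00010> occurs with probability 1/2. Key observation: gates 3-4 undo each other exactly, leaving only the rest of the circuit to track.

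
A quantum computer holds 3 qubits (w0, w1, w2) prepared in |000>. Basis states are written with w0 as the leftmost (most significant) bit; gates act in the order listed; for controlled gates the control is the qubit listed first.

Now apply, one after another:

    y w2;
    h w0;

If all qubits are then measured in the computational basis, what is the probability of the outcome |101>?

A full measurement returns |101> with probability 1/2.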